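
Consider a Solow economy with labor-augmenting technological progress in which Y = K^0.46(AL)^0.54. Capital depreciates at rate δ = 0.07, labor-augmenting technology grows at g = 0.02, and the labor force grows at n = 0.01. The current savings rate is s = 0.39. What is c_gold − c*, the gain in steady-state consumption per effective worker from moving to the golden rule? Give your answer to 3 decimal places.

Δc ≈ 0.037

Capital per effective worker breaks even when investment replaces (n + g + δ)·k; here n + g + δ = 0.1.
Current steady state (s = 0.39): k* = (0.39/0.1)^(1/0.54) ≈ 12.4327, y* = 12.4327^0.46 ≈ 3.1879, c* = (1−0.39)·3.1879 ≈ 1.9446.
Maximizing c = f(k) − (n+g+δ)·k gives f'(k) = n+g+δ, i.e. 0.46·k^(0.46−1) = 0.1, so k_gold = (0.46/0.1)^(1/0.54) ≈ 16.8783.
y_gold = 16.8783^0.46 ≈ 3.6692, c_gold = y_gold − 0.1·k_gold ≈ 1.9814.
Gain: Δc = 1.9814 − 1.9446 ≈ 0.0368.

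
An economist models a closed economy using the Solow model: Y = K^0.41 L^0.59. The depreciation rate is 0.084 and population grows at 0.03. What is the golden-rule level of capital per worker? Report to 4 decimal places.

k_gold ≈ 8.7532

Capital per worker breaks even when investment replaces (n + δ)·k; here n + δ = 0.114.
Setting f'(k) = n+δ gives 0.41·k^(0.41−1) = 0.114, hence k_gold = (0.41/0.114)^(1/0.59) ≈ 8.7532.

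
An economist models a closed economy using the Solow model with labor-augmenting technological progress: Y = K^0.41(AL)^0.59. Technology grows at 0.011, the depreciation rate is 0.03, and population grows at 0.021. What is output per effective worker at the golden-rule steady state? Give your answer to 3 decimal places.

y_gold ≈ 3.716

Capital per effective worker breaks even when investment replaces (n + g + δ)·k; here n + g + δ = 0.062.
Maximizing c = f(k) − (n+g+δ)·k gives f'(k) = n+g+δ, i.e. 0.41·k^(0.41−1) = 0.062, so k_gold = (0.41/0.062)^(1/0.59) ≈ 24.5751.
Output: y_gold = k_gold^0.41 = 24.5751^0.41 ≈ 3.7162.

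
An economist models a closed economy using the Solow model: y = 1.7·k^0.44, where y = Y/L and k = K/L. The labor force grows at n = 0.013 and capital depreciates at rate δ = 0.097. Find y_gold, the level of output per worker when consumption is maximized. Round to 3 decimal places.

Break-even investment rate: n + δ = 0.013 + 0.097 = 0.11.
At the golden rule the marginal product of capital equals n+δ: 0.44·1.7·k^(0.44−1) = 0.11. Solving, k_gold = (0.44·1.7/0.11)^(1/0.56) ≈ 30.6636.
Output: y_gold = 1.7·k_gold^0.44 = 1.7·30.6636^0.44 ≈ 7.6659.

y_gold ≈ 7.666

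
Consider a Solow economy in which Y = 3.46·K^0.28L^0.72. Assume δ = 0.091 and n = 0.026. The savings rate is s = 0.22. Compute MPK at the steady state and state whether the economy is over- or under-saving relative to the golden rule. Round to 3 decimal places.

Capital per worker breaks even when investment replaces (n + δ)·k; here n + δ = 0.117.
Steady-state k*: s·A·k^0.28 = 0.117·k gives k* = (0.22·3.46/0.117)^(1/0.72) ≈ 13.4772.
MPK = 0.28·3.46·13.4772^(-0.72) ≈ 0.1489.
MPK > n+δ = 0.117, so the economy is dynamically efficient (under-saving).

under-saving; MPK ≈ 0.149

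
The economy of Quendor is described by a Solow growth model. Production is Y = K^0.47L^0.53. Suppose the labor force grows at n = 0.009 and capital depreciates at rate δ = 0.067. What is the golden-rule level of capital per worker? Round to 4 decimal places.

k_gold ≈ 31.1164

Break-even investment rate: n + δ = 0.009 + 0.067 = 0.076.
Maximizing c = f(k) − (n+δ)·k gives f'(k) = n+δ, i.e. 0.47·k^(0.47−1) = 0.076, so k_gold = (0.47/0.076)^(1/0.53) ≈ 31.1164.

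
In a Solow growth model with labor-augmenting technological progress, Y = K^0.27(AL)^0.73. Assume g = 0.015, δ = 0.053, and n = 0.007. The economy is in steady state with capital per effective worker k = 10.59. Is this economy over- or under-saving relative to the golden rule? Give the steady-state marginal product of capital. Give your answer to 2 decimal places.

Capital per effective worker breaks even when investment replaces (n + g + δ)·k; here n + g + δ = 0.075.
MPK = 0.27·k^(0.27−1) = 0.27·10.59^(-0.73) ≈ 0.0482.
MPK < 0.075, so the economy is dynamically inefficient (over-saving).

over-saving; MPK ≈ 0.05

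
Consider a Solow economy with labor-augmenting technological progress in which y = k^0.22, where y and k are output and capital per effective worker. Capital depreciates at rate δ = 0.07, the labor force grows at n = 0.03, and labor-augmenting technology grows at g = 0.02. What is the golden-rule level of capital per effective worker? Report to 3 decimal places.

k_gold ≈ 2.175

Capital per effective worker breaks even when investment replaces (n + g + δ)·k; here n + g + δ = 0.12.
At the golden rule the marginal product of capital equals n+g+δ: 0.22·k^(0.22−1) = 0.12. Solving, k_gold = (0.22/0.12)^(1/0.78) ≈ 2.1751.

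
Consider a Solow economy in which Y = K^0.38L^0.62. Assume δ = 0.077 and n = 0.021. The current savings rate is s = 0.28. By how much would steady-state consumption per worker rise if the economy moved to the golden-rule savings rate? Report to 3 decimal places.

Δc ≈ 0.053

Capital per worker breaks even when investment replaces (n + δ)·k; here n + δ = 0.098.
Current steady state (s = 0.28): k* = (0.28/0.098)^(1/0.62) ≈ 5.4372, y* = 5.4372^0.38 ≈ 1.9030, c* = (1−0.28)·1.9030 ≈ 1.3702.
At the golden rule the marginal product of capital equals n+δ: 0.38·k^(0.38−1) = 0.098. Solving, k_gold = (0.38/0.098)^(1/0.62) ≈ 8.8979.
y_gold = 8.8979^0.38 ≈ 2.2947, c_gold = y_gold − 0.098·k_gold ≈ 1.4227.
Gain: Δc = 1.4227 − 1.3702 ≈ 0.0526.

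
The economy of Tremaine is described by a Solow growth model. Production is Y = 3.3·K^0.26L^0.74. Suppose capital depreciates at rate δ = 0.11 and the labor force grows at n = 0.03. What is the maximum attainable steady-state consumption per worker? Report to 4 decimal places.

Break-even investment rate: n + δ = 0.03 + 0.11 = 0.14.
Setting f'(k) = n+δ gives 0.26·3.3·k^(0.26−1) = 0.14, hence k_gold = (0.26·3.3/0.14)^(1/0.74) ≈ 11.5877.
y_gold = 3.3·11.5877^0.26 ≈ 6.2396.
c_gold = y_gold − (n+δ)·k_gold = 6.2396 − 0.14·11.5877 ≈ 4.6173.

c_gold ≈ 4.6173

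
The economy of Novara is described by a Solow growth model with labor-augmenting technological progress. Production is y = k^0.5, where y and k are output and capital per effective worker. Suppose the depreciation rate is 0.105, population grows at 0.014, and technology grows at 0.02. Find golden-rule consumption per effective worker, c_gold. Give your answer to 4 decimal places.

The effective depreciation rate is n + g + δ = 0.014 + 0.02 + 0.105 = 0.139.
At the golden rule the marginal product of capital equals n+g+δ: 0.5·k^(0.5−1) = 0.139. Solving, k_gold = (0.5/0.139)^(1/0.5) ≈ 12.9393.
y_gold = 12.9393^0.5 ≈ 3.5971.
c_gold = y_gold − (n+g+δ)·k_gold = 3.5971 − 0.139·12.9393 ≈ 1.7986.

c_gold ≈ 1.7986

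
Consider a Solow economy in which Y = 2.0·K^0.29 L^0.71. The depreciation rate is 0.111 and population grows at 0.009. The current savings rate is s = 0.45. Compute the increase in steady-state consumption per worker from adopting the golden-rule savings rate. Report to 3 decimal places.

Δc ≈ 0.197

The effective depreciation rate is n + δ = 0.009 + 0.111 = 0.12.
Current steady state (s = 0.45): k* = (0.45·2.0/0.12)^(1/0.71) ≈ 17.0797, y* = 2.0·17.0797^0.29 ≈ 4.5546, c* = (1−0.45)·4.5546 ≈ 2.5050.
Golden rule sets MPK = n+δ: 0.29·2.0·k^(0.29−1) = 0.12, so k_gold = (0.29·2.0/0.12)^(1/0.71) ≈ 9.1987.
y_gold = 2.0·9.1987^0.29 ≈ 3.8064, c_gold = y_gold − 0.12·k_gold ≈ 2.7025.
Gain: Δc = 2.7025 − 2.5050 ≈ 0.1975.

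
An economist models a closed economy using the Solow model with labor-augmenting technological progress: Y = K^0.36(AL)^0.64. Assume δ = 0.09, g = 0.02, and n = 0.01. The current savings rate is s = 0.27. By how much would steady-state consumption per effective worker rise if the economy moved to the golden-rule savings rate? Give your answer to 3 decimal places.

Δc ≈ 0.035

Break-even investment rate: n + g + δ = 0.01 + 0.02 + 0.09 = 0.12.
Current steady state (s = 0.27): k* = (0.27/0.12)^(1/0.64) ≈ 3.5505, y* = 3.5505^0.36 ≈ 1.5780, c* = (1−0.27)·1.5780 ≈ 1.1519.
Setting f'(k) = n+g+δ gives 0.36·k^(0.36−1) = 0.12, hence k_gold = (0.36/0.12)^(1/0.64) ≈ 5.5655.
y_gold = 5.5655^0.36 ≈ 1.8552, c_gold = y_gold − 0.12·k_gold ≈ 1.1873.
Gain: Δc = 1.1873 − 1.1519 ≈ 0.0354.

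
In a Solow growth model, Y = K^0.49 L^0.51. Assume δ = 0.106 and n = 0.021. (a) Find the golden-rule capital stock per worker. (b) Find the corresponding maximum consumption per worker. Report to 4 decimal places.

n + δ = 0.021 + 0.106 = 0.127.
Maximizing c = f(k) − (n+δ)·k gives f'(k) = n+δ, i.e. 0.49·k^(0.49−1) = 0.127, so k_gold = (0.49/0.127)^(1/0.51) ≈ 14.1185.
y_gold = 14.1185^0.49 ≈ 3.6593; c_gold = y_gold − 0.127·k_gold ≈ 1.8662.

(a) k_gold ≈ 14.1185; (b) c_gold ≈ 1.8662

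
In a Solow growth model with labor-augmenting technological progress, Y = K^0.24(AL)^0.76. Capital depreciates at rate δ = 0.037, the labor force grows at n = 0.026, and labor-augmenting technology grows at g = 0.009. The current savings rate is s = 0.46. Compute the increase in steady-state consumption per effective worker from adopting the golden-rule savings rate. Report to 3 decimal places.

The effective depreciation rate is n + g + δ = 0.026 + 0.009 + 0.037 = 0.072.
Current steady state (s = 0.46): k* = (0.46/0.072)^(1/0.76) ≈ 11.4755, y* = 11.4755^0.24 ≈ 1.7962, c* = (1−0.46)·1.7962 ≈ 0.9699.
Setting f'(k) = n+g+δ gives 0.24·k^(0.24−1) = 0.072, hence k_gold = (0.24/0.072)^(1/0.76) ≈ 4.8753.
y_gold = 4.8753^0.24 ≈ 1.4626, c_gold = y_gold − 0.072·k_gold ≈ 1.1116.
Gain: Δc = 1.1116 − 0.9699 ≈ 0.1416.

Δc ≈ 0.142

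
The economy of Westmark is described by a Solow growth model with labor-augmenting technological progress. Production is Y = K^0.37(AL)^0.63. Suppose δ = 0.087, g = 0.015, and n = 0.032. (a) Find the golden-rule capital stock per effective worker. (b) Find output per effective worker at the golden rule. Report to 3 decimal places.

n + g + δ = 0.032 + 0.015 + 0.087 = 0.134.
Setting f'(k) = n+g+δ gives 0.37·k^(0.37−1) = 0.134, hence k_gold = (0.37/0.134)^(1/0.63) ≈ 5.0136.
y_gold = 5.0136^0.37 ≈ 1.8158.

(a) k_gold ≈ 5.014; (b) y_gold ≈ 1.816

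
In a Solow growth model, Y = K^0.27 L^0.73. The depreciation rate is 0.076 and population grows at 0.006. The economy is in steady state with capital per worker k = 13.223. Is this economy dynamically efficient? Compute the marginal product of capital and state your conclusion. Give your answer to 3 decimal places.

dynamically inefficient; MPK ≈ 0.041

n + δ = 0.006 + 0.076 = 0.082.
MPK = 0.27·k^(0.27−1) = 0.27·13.223^(-0.73) ≈ 0.0410.
MPK < 0.082, so the economy is dynamically inefficient (over-saving).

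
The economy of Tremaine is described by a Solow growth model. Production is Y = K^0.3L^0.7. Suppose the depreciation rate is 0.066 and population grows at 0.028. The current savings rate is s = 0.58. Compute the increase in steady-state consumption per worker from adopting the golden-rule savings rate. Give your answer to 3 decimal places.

Δc ≈ 0.235

Break-even investment rate: n + δ = 0.028 + 0.066 = 0.094.
Current steady state (s = 0.58): k* = (0.58/0.094)^(1/0.7) ≈ 13.4586, y* = 13.4586^0.3 ≈ 2.1812, c* = (1−0.58)·2.1812 ≈ 0.9161.
Golden rule sets MPK = n+δ: 0.3·k^(0.3−1) = 0.094, so k_gold = (0.3/0.094)^(1/0.7) ≈ 5.2480.
y_gold = 5.2480^0.3 ≈ 1.6444, c_gold = y_gold − 0.094·k_gold ≈ 1.1511.
Gain: Δc = 1.1511 − 0.9161 ≈ 0.2349.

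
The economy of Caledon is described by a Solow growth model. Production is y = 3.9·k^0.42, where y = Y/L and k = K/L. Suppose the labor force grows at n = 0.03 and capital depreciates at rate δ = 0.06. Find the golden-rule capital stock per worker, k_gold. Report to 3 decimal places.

k_gold ≈ 148.777

The effective depreciation rate is n + δ = 0.03 + 0.06 = 0.09.
Golden rule sets MPK = n+δ: 0.42·3.9·k^(0.42−1) = 0.09, so k_gold = (0.42·3.9/0.09)^(1/0.58) ≈ 148.7774.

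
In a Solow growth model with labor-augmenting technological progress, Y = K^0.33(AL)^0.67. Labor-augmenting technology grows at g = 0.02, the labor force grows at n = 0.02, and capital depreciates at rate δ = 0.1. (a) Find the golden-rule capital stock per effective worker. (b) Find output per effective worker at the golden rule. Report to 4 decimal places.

n + g + δ = 0.02 + 0.02 + 0.1 = 0.14.
Maximizing c = f(k) − (n+g+δ)·k gives f'(k) = n+g+δ, i.e. 0.33·k^(0.33−1) = 0.14, so k_gold = (0.33/0.14)^(1/0.67) ≈ 3.5958.
y_gold = 3.5958^0.33 ≈ 1.5255.

(a) k_gold ≈ 3.5958; (b) y_gold ≈ 1.5255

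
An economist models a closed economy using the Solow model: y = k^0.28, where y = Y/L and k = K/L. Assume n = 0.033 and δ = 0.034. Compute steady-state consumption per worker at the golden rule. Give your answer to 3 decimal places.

The effective depreciation rate is n + δ = 0.033 + 0.034 = 0.067.
At the golden rule the marginal product of capital equals n+δ: 0.28·k^(0.28−1) = 0.067. Solving, k_gold = (0.28/0.067)^(1/0.72) ≈ 7.2881.
y_gold = 7.2881^0.28 ≈ 1.7439.
c_gold = y_gold − (n+δ)·k_gold = 1.7439 − 0.067·7.2881 ≈ 1.2556.

c_gold ≈ 1.256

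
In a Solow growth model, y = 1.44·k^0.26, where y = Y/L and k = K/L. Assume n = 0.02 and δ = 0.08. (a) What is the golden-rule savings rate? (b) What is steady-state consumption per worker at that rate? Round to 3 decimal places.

Break-even investment rate: n + δ = 0.02 + 0.08 = 0.1.
For Cobb-Douglas, s_gold equals capital's share: s_gold = 0.26.
Golden rule sets MPK = n+δ: 0.26·1.44·k^(0.26−1) = 0.1, so k_gold = (0.26·1.44/0.1)^(1/0.74) ≈ 5.9536.
y_gold = 1.44·5.9536^0.26 ≈ 2.2898; c_gold = (1−0.26)·y_gold ≈ 1.6945.

(a) s_gold = 0.260; (b) c_gold ≈ 1.694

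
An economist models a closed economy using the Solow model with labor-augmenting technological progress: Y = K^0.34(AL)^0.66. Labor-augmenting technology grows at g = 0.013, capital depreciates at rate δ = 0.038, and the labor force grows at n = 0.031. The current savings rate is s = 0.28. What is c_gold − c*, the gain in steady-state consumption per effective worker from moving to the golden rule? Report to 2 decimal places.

n + g + δ = 0.031 + 0.013 + 0.038 = 0.082.
Current steady state (s = 0.28): k* = (0.28/0.082)^(1/0.66) ≈ 6.4283, y* = 6.4283^0.34 ≈ 1.8826, c* = (1−0.28)·1.8826 ≈ 1.3555.
Golden rule sets MPK = n+g+δ: 0.34·k^(0.34−1) = 0.082, so k_gold = (0.34/0.082)^(1/0.66) ≈ 8.6269.
y_gold = 8.6269^0.34 ≈ 2.0806, c_gold = y_gold − 0.082·k_gold ≈ 1.3732.
Gain: Δc = 1.3732 − 1.3555 ≈ 0.0177.

Δc ≈ 0.02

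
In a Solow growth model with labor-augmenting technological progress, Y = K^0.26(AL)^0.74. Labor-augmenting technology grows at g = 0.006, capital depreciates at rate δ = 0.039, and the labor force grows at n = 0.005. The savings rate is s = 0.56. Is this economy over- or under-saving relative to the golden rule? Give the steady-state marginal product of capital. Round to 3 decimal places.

over-saving; MPK ≈ 0.023

Capital per effective worker breaks even when investment replaces (n + g + δ)·k; here n + g + δ = 0.05.
Steady-state k*: s·k^0.26 = 0.05·k gives k* = (0.56/0.05)^(1/0.74) ≈ 26.1735.
MPK = 0.26·26.1735^(-0.74) ≈ 0.0232.
MPK < n+g+δ = 0.05, so the economy is dynamically inefficient (over-saving).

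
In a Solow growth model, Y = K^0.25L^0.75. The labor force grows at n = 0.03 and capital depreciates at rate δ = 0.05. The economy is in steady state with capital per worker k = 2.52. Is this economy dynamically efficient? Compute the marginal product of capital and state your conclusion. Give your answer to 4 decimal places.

dynamically efficient; MPK ≈ 0.1250

Break-even investment rate: n + δ = 0.03 + 0.05 = 0.08.
MPK = 0.25·k^(0.25−1) = 0.25·2.52^(-0.75) ≈ 0.1250.
MPK > 0.08, so the economy is dynamically efficient (under-saving).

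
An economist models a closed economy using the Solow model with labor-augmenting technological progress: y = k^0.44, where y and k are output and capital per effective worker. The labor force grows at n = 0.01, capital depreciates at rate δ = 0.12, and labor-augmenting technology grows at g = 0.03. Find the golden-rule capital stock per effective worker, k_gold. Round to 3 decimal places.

Break-even investment rate: n + g + δ = 0.01 + 0.03 + 0.12 = 0.16.
Setting f'(k) = n+g+δ gives 0.44·k^(0.44−1) = 0.16, hence k_gold = (0.44/0.16)^(1/0.56) ≈ 6.0887.

k_gold ≈ 6.089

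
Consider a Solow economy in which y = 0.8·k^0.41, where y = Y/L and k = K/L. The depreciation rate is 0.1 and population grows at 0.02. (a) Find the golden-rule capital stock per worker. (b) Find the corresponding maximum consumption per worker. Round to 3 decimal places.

(a) k_gold ≈ 5.497; (b) c_gold ≈ 0.949

Break-even investment rate: n + δ = 0.02 + 0.1 = 0.12.
Golden rule sets MPK = n+δ: 0.41·0.8·k^(0.41−1) = 0.12, so k_gold = (0.41·0.8/0.12)^(1/0.59) ≈ 5.4974.
y_gold = 0.8·5.4974^0.41 ≈ 1.6090; c_gold = y_gold − 0.12·k_gold ≈ 0.9493.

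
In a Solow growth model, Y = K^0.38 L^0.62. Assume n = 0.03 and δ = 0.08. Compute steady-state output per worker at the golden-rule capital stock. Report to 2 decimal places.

Capital per worker breaks even when investment replaces (n + δ)·k; here n + δ = 0.11.
At the golden rule the marginal product of capital equals n+δ: 0.38·k^(0.38−1) = 0.11. Solving, k_gold = (0.38/0.11)^(1/0.62) ≈ 7.3854.
Output: y_gold = k_gold^0.38 = 7.3854^0.38 ≈ 2.1379.

y_gold ≈ 2.14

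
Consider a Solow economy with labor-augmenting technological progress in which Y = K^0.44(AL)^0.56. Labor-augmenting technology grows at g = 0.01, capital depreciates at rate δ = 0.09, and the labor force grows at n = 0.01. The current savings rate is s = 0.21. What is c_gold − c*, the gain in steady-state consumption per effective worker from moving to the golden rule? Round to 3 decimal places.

Δc ≈ 0.351

n + g + δ = 0.01 + 0.01 + 0.09 = 0.11.
Current steady state (s = 0.21): k* = (0.21/0.11)^(1/0.56) ≈ 3.1730, y* = 3.1730^0.44 ≈ 1.6621, c* = (1−0.21)·1.6621 ≈ 1.3130.
Maximizing c = f(k) − (n+g+δ)·k gives f'(k) = n+g+δ, i.e. 0.44·k^(0.44−1) = 0.11, so k_gold = (0.44/0.11)^(1/0.56) ≈ 11.8880.
y_gold = 11.8880^0.44 ≈ 2.9720, c_gold = y_gold − 0.11·k_gold ≈ 1.6643.
Gain: Δc = 1.6643 − 1.3130 ≈ 0.3513.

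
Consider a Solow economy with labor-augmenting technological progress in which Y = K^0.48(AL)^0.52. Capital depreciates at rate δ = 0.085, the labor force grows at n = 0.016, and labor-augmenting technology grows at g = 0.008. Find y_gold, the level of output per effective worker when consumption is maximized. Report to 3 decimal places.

y_gold ≈ 3.929

Capital per effective worker breaks even when investment replaces (n + g + δ)·k; here n + g + δ = 0.109.
Maximizing c = f(k) − (n+g+δ)·k gives f'(k) = n+g+δ, i.e. 0.48·k^(0.48−1) = 0.109, so k_gold = (0.48/0.109)^(1/0.52) ≈ 17.3024.
Output: y_gold = k_gold^0.48 = 17.3024^0.48 ≈ 3.9291.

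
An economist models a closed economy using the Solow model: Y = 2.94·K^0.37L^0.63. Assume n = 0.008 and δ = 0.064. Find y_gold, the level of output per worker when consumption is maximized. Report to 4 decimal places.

y_gold ≈ 14.4845

n + δ = 0.008 + 0.064 = 0.072.
Golden rule sets MPK = n+δ: 0.37·2.94·k^(0.37−1) = 0.072, so k_gold = (0.37·2.94/0.072)^(1/0.63) ≈ 74.4342.
Output: y_gold = 2.94·k_gold^0.37 = 2.94·74.4342^0.37 ≈ 14.4845.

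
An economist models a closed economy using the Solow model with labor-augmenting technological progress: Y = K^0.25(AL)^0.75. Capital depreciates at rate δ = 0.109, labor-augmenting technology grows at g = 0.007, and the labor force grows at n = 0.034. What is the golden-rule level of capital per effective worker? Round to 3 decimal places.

k_gold ≈ 1.976

n + g + δ = 0.034 + 0.007 + 0.109 = 0.15.
Golden rule sets MPK = n+g+δ: 0.25·k^(0.25−1) = 0.15, so k_gold = (0.25/0.15)^(1/0.75) ≈ 1.9761.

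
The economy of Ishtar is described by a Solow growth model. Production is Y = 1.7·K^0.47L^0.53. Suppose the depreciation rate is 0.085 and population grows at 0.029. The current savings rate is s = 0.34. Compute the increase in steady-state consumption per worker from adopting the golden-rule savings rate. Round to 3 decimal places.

Δc ≈ 0.332

Capital per worker breaks even when investment replaces (n + δ)·k; here n + δ = 0.114.
Current steady state (s = 0.34): k* = (0.34·1.7/0.114)^(1/0.53) ≈ 21.3910, y* = 1.7·21.3910^0.47 ≈ 7.1723, c* = (1−0.34)·7.1723 ≈ 4.7337.
Golden rule sets MPK = n+δ: 0.47·1.7·k^(0.47−1) = 0.114, so k_gold = (0.47·1.7/0.114)^(1/0.53) ≈ 39.4050.
y_gold = 1.7·39.4050^0.47 ≈ 9.5578, c_gold = y_gold − 0.114·k_gold ≈ 5.0656.
Gain: Δc = 5.0656 − 4.7337 ≈ 0.3319.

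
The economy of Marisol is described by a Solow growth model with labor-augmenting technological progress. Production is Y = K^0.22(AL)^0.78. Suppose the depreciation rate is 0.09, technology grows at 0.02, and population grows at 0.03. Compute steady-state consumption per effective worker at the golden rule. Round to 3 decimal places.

c_gold ≈ 0.886

Break-even investment rate: n + g + δ = 0.03 + 0.02 + 0.09 = 0.14.
At the golden rule the marginal product of capital equals n+g+δ: 0.22·k^(0.22−1) = 0.14. Solving, k_gold = (0.22/0.14)^(1/0.78) ≈ 1.7851.
y_gold = 1.7851^0.22 ≈ 1.1360.
c_gold = y_gold − (n+g+δ)·k_gold = 1.1360 − 0.14·1.7851 ≈ 0.8861.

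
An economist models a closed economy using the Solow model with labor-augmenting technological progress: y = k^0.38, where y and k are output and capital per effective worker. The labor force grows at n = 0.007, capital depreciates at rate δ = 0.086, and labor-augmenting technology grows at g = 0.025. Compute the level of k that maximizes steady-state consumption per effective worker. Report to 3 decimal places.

k_gold ≈ 6.595

Break-even investment rate: n + g + δ = 0.007 + 0.025 + 0.086 = 0.118.
At the golden rule the marginal product of capital equals n+g+δ: 0.38·k^(0.38−1) = 0.118. Solving, k_gold = (0.38/0.118)^(1/0.62) ≈ 6.5947.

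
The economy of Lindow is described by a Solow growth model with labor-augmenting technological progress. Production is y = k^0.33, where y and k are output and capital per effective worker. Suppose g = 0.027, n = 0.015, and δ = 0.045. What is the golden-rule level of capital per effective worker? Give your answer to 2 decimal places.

k_gold ≈ 7.31

Break-even investment rate: n + g + δ = 0.015 + 0.027 + 0.045 = 0.087.
Golden rule sets MPK = n+g+δ: 0.33·k^(0.33−1) = 0.087, so k_gold = (0.33/0.087)^(1/0.67) ≈ 7.3143.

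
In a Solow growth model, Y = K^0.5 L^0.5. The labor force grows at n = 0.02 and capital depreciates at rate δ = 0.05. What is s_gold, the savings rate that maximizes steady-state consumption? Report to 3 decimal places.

Break-even investment rate: n + δ = 0.02 + 0.05 = 0.07.
At the golden rule MPK = n+δ, and in any Cobb-Douglas steady state s = (n+δ)·k/y = MPK·k/y = capital's share 0.5.

s_gold = 0.500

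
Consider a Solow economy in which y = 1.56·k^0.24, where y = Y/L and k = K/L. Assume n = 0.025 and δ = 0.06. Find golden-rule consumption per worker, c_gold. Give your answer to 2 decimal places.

c_gold ≈ 1.89

The effective depreciation rate is n + δ = 0.025 + 0.06 = 0.085.
Maximizing c = f(k) − (n+δ)·k gives f'(k) = n+δ, i.e. 0.24·1.56·k^(0.24−1) = 0.085, so k_gold = (0.24·1.56/0.085)^(1/0.76) ≈ 7.0349.
y_gold = 1.56·7.0349^0.24 ≈ 2.4915.
c_gold = y_gold − (n+δ)·k_gold = 2.4915 − 0.085·7.0349 ≈ 1.8936.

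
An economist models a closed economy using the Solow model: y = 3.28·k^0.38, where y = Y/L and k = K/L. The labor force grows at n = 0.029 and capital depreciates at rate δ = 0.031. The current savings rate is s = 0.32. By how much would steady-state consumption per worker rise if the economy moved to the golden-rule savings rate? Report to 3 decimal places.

The effective depreciation rate is n + δ = 0.029 + 0.031 = 0.06.
Current steady state (s = 0.32): k* = (0.32·3.28/0.06)^(1/0.62) ≈ 101.0725, y* = 3.28·101.0725^0.38 ≈ 18.9511, c* = (1−0.32)·18.9511 ≈ 12.8867.
At the golden rule the marginal product of capital equals n+δ: 0.38·3.28·k^(0.38−1) = 0.06. Solving, k_gold = (0.38·3.28/0.06)^(1/0.62) ≈ 133.3552.
y_gold = 3.28·133.3552^0.38 ≈ 21.0561, c_gold = y_gold − 0.06·k_gold ≈ 13.0548.
Gain: Δc = 13.0548 − 12.8867 ≈ 0.1680.

Δc ≈ 0.168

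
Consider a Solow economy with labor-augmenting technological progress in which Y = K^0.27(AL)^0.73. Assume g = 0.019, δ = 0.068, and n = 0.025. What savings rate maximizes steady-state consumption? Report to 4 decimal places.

s_gold = 0.2700

n + g + δ = 0.025 + 0.019 + 0.068 = 0.112.
At the golden rule MPK = n+g+δ, and in any Cobb-Douglas steady state s = (n+g+δ)·k/y = MPK·k/y = capital's share 0.27.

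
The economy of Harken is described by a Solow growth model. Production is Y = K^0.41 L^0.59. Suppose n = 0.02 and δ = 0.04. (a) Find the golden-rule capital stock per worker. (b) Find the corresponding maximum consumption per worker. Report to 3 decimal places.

(a) k_gold ≈ 25.980; (b) c_gold ≈ 2.243

Capital per worker breaks even when investment replaces (n + δ)·k; here n + δ = 0.06.
Maximizing c = f(k) − (n+δ)·k gives f'(k) = n+δ, i.e. 0.41·k^(0.41−1) = 0.06, so k_gold = (0.41/0.06)^(1/0.59) ≈ 25.9795.
y_gold = 25.9795^0.41 ≈ 3.8019; c_gold = y_gold − 0.06·k_gold ≈ 2.2431.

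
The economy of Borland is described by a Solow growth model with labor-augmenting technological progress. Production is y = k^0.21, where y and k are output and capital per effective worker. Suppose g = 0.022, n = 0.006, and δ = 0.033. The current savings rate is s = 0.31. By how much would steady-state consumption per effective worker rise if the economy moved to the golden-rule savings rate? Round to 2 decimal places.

n + g + δ = 0.006 + 0.022 + 0.033 = 0.061.
Current steady state (s = 0.31): k* = (0.31/0.061)^(1/0.79) ≈ 7.8291, y* = 7.8291^0.21 ≈ 1.5406, c* = (1−0.31)·1.5406 ≈ 1.0630.
Golden rule sets MPK = n+g+δ: 0.21·k^(0.21−1) = 0.061, so k_gold = (0.21/0.061)^(1/0.79) ≈ 4.7820.
y_gold = 4.7820^0.21 ≈ 1.3890, c_gold = y_gold − 0.061·k_gold ≈ 1.0973.
Gain: Δc = 1.0973 − 1.0630 ≈ 0.0344.

Δc ≈ 0.03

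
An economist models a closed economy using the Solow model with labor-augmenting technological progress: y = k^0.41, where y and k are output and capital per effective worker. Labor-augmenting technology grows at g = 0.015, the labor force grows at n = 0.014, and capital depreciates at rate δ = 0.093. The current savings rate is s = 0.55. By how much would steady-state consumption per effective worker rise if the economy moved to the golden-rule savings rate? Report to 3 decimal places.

n + g + δ = 0.014 + 0.015 + 0.093 = 0.122.
Current steady state (s = 0.55): k* = (0.55/0.122)^(1/0.59) ≈ 12.8375, y* = 12.8375^0.41 ≈ 2.8476, c* = (1−0.55)·2.8476 ≈ 1.2814.
Maximizing c = f(k) − (n+g+δ)·k gives f'(k) = n+g+δ, i.e. 0.41·k^(0.41−1) = 0.122, so k_gold = (0.41/0.122)^(1/0.59) ≈ 7.8027.
y_gold = 7.8027^0.41 ≈ 2.3218, c_gold = y_gold − 0.122·k_gold ≈ 1.3698.
Gain: Δc = 1.3698 − 1.2814 ≈ 0.0884.

Δc ≈ 0.088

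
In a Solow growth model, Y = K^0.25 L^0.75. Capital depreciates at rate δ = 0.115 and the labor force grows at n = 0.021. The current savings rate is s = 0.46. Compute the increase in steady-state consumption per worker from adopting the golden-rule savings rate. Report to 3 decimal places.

Δc ≈ 0.108

Break-even investment rate: n + δ = 0.021 + 0.115 = 0.136.
Current steady state (s = 0.46): k* = (0.46/0.136)^(1/0.75) ≈ 5.0772, y* = 5.0772^0.25 ≈ 1.5011, c* = (1−0.46)·1.5011 ≈ 0.8106.
Golden rule sets MPK = n+δ: 0.25·k^(0.25−1) = 0.136, so k_gold = (0.25/0.136)^(1/0.75) ≈ 2.2518.
y_gold = 2.2518^0.25 ≈ 1.2250, c_gold = y_gold − 0.136·k_gold ≈ 0.9187.
Gain: Δc = 0.9187 − 0.8106 ≈ 0.1082.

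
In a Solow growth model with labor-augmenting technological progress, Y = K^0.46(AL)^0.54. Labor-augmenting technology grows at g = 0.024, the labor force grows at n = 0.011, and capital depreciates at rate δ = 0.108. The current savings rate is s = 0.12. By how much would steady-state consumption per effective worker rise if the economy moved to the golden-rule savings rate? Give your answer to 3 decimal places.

Δc ≈ 0.703

n + g + δ = 0.011 + 0.024 + 0.108 = 0.143.
Current steady state (s = 0.12): k* = (0.12/0.143)^(1/0.54) ≈ 0.7227, y* = 0.7227^0.46 ≈ 0.8612, c* = (1−0.12)·0.8612 ≈ 0.7579.
Golden rule sets MPK = n+g+δ: 0.46·k^(0.46−1) = 0.143, so k_gold = (0.46/0.143)^(1/0.54) ≈ 8.7030.
y_gold = 8.7030^0.46 ≈ 2.7055, c_gold = y_gold − 0.143·k_gold ≈ 1.4610.
Gain: Δc = 1.4610 − 0.7579 ≈ 0.7031.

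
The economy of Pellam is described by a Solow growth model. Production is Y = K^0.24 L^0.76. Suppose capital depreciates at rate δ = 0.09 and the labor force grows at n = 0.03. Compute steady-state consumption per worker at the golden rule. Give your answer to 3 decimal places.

c_gold ≈ 0.946

Capital per worker breaks even when investment replaces (n + δ)·k; here n + δ = 0.12.
Golden rule sets MPK = n+δ: 0.24·k^(0.24−1) = 0.12, so k_gold = (0.24/0.12)^(1/0.76) ≈ 2.4894.
y_gold = 2.4894^0.24 ≈ 1.2447.
c_gold = y_gold − (n+δ)·k_gold = 1.2447 − 0.12·2.4894 ≈ 0.9460.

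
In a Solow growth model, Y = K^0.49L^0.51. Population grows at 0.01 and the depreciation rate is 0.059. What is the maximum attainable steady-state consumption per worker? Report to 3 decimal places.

n + δ = 0.01 + 0.059 = 0.069.
Maximizing c = f(k) − (n+δ)·k gives f'(k) = n+δ, i.e. 0.49·k^(0.49−1) = 0.069, so k_gold = (0.49/0.069)^(1/0.51) ≈ 46.6990.
y_gold = 46.6990^0.49 ≈ 6.5760.
c_gold = y_gold − (n+δ)·k_gold = 6.5760 − 0.069·46.6990 ≈ 3.3538.

c_gold ≈ 3.354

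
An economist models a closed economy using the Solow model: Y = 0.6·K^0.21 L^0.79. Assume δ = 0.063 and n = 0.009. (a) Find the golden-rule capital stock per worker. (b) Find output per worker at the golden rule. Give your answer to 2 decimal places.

Capital per worker breaks even when investment replaces (n + δ)·k; here n + δ = 0.072.
Golden rule sets MPK = n+δ: 0.21·0.6·k^(0.21−1) = 0.072, so k_gold = (0.21·0.6/0.072)^(1/0.79) ≈ 2.0307.
y_gold = 0.6·2.0307^0.21 ≈ 0.6962.

(a) k_gold ≈ 2.03; (b) y_gold ≈ 0.70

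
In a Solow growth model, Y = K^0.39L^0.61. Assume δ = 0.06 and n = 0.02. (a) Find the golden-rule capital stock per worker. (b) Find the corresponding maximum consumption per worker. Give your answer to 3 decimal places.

(a) k_gold ≈ 13.422; (b) c_gold ≈ 1.680

Capital per worker breaks even when investment replaces (n + δ)·k; here n + δ = 0.08.
At the golden rule the marginal product of capital equals n+δ: 0.39·k^(0.39−1) = 0.08. Solving, k_gold = (0.39/0.08)^(1/0.61) ≈ 13.4223.
y_gold = 13.4223^0.39 ≈ 2.7533; c_gold = y_gold − 0.08·k_gold ≈ 1.6795.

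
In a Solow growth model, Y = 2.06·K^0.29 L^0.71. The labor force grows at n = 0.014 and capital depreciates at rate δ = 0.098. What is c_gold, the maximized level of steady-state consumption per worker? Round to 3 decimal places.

c_gold ≈ 2.898

Break-even investment rate: n + δ = 0.014 + 0.098 = 0.112.
Golden rule sets MPK = n+δ: 0.29·2.06·k^(0.29−1) = 0.112, so k_gold = (0.29·2.06/0.112)^(1/0.71) ≈ 10.5684.
y_gold = 2.06·10.5684^0.29 ≈ 4.0816.
c_gold = y_gold − (n+δ)·k_gold = 4.0816 − 0.112·10.5684 ≈ 2.8979.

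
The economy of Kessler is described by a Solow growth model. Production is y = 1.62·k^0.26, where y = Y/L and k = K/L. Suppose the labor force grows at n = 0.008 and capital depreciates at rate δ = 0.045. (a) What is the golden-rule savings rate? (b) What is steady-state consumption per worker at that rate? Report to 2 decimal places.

(a) s_gold = 0.26; (b) c_gold ≈ 2.48

Break-even investment rate: n + δ = 0.008 + 0.045 = 0.053.
For Cobb-Douglas, s_gold equals capital's share: s_gold = 0.26.
Setting f'(k) = n+δ gives 0.26·1.62·k^(0.26−1) = 0.053, hence k_gold = (0.26·1.62/0.053)^(1/0.74) ≈ 16.4628.
y_gold = 1.62·16.4628^0.26 ≈ 3.3559; c_gold = (1−0.26)·y_gold ≈ 2.4833.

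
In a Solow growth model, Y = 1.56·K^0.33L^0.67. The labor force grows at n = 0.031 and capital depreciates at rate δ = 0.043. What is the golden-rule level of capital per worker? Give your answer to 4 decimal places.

k_gold ≈ 18.0852

The effective depreciation rate is n + δ = 0.031 + 0.043 = 0.074.
Golden rule sets MPK = n+δ: 0.33·1.56·k^(0.33−1) = 0.074, so k_gold = (0.33·1.56/0.074)^(1/0.67) ≈ 18.0852.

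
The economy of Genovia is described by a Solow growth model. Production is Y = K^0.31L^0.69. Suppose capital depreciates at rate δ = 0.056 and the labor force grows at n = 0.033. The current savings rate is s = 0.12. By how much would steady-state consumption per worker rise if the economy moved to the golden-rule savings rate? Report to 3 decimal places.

n + δ = 0.033 + 0.056 = 0.089.
Current steady state (s = 0.12): k* = (0.12/0.089)^(1/0.69) ≈ 1.5421, y* = 1.5421^0.31 ≈ 1.1437, c* = (1−0.12)·1.1437 ≈ 1.0065.
At the golden rule the marginal product of capital equals n+δ: 0.31·k^(0.31−1) = 0.089. Solving, k_gold = (0.31/0.089)^(1/0.69) ≈ 6.1019.
y_gold = 6.1019^0.31 ≈ 1.7518, c_gold = y_gold − 0.089·k_gold ≈ 1.2088.
Gain: Δc = 1.2088 − 1.0065 ≈ 0.2023.

Δc ≈ 0.202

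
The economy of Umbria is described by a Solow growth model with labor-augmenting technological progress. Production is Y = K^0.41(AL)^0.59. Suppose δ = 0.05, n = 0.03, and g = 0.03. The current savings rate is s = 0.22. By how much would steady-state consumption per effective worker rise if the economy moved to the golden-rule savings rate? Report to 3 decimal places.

n + g + δ = 0.03 + 0.03 + 0.05 = 0.11.
Current steady state (s = 0.22): k* = (0.22/0.11)^(1/0.59) ≈ 3.2376, y* = 3.2376^0.41 ≈ 1.6188, c* = (1−0.22)·1.6188 ≈ 1.2627.
Golden rule sets MPK = n+g+δ: 0.41·k^(0.41−1) = 0.11, so k_gold = (0.41/0.11)^(1/0.59) ≈ 9.2995.
y_gold = 9.2995^0.41 ≈ 2.4950, c_gold = y_gold − 0.11·k_gold ≈ 1.4720.
Gain: Δc = 1.4720 − 1.2627 ≈ 0.2094.

Δc ≈ 0.209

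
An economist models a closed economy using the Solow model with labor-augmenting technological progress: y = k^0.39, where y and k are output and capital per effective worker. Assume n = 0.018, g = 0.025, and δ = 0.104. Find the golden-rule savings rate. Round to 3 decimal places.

Capital per effective worker breaks even when investment replaces (n + g + δ)·k; here n + g + δ = 0.147.
At the golden rule MPK = n+g+δ, and in any Cobb-Douglas steady state s = (n+g+δ)·k/y = MPK·k/y = capital's share 0.39.

s_gold = 0.390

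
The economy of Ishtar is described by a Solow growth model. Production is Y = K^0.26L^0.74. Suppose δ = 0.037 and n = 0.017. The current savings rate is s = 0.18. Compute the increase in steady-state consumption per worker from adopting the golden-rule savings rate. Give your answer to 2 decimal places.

Δc ≈ 0.03

n + δ = 0.017 + 0.037 = 0.054.
Current steady state (s = 0.18): k* = (0.18/0.054)^(1/0.74) ≈ 5.0885, y* = 5.0885^0.26 ≈ 1.5266, c* = (1−0.18)·1.5266 ≈ 1.2518.
Golden rule sets MPK = n+δ: 0.26·k^(0.26−1) = 0.054, so k_gold = (0.26/0.054)^(1/0.74) ≈ 8.3638.
y_gold = 8.3638^0.26 ≈ 1.7371, c_gold = y_gold − 0.054·k_gold ≈ 1.2855.
Gain: Δc = 1.2855 − 1.2518 ≈ 0.0337.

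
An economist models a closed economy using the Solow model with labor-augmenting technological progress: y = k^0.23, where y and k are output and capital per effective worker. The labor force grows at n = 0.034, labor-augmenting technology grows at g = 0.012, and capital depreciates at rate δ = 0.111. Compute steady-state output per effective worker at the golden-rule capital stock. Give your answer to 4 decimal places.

y_gold ≈ 1.1208

Break-even investment rate: n + g + δ = 0.034 + 0.012 + 0.111 = 0.157.
Setting f'(k) = n+g+δ gives 0.23·k^(0.23−1) = 0.157, hence k_gold = (0.23/0.157)^(1/0.77) ≈ 1.6420.
Output: y_gold = k_gold^0.23 = 1.6420^0.23 ≈ 1.1208.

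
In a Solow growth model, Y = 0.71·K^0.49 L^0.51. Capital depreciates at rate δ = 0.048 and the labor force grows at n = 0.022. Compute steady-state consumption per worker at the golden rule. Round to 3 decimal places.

Capital per worker breaks even when investment replaces (n + δ)·k; here n + δ = 0.07.
Maximizing c = f(k) − (n+δ)·k gives f'(k) = n+δ, i.e. 0.49·0.71·k^(0.49−1) = 0.07, so k_gold = (0.49·0.71/0.07)^(1/0.51) ≈ 23.1956.
y_gold = 0.71·23.1956^0.49 ≈ 3.3137.
c_gold = y_gold − (n+δ)·k_gold = 3.3137 − 0.07·23.1956 ≈ 1.6900.

c_gold ≈ 1.690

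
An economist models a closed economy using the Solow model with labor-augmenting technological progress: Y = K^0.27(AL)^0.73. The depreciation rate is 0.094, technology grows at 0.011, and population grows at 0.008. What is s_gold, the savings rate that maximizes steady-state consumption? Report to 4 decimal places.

s_gold = 0.2700

The effective depreciation rate is n + g + δ = 0.008 + 0.011 + 0.094 = 0.113.
At the golden rule MPK = n+g+δ, and in any Cobb-Douglas steady state s = (n+g+δ)·k/y = MPK·k/y = capital's share 0.27.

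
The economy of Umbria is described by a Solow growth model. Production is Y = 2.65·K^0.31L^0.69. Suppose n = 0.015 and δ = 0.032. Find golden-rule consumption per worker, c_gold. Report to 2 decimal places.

n + δ = 0.015 + 0.032 = 0.047.
Maximizing c = f(k) − (n+δ)·k gives f'(k) = n+δ, i.e. 0.31·2.65·k^(0.31−1) = 0.047, so k_gold = (0.31·2.65/0.047)^(1/0.69) ≈ 63.2031.
y_gold = 2.65·63.2031^0.31 ≈ 9.5824.
c_gold = y_gold − (n+δ)·k_gold = 9.5824 − 0.047·63.2031 ≈ 6.6119.

c_gold ≈ 6.61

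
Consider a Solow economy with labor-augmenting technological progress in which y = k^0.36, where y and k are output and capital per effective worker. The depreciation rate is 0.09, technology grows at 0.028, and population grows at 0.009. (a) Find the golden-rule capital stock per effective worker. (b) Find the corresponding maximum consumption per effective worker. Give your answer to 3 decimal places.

Break-even investment rate: n + g + δ = 0.009 + 0.028 + 0.09 = 0.127.
Golden rule sets MPK = n+g+δ: 0.36·k^(0.36−1) = 0.127, so k_gold = (0.36/0.127)^(1/0.64) ≈ 5.0937.
y_gold = 5.0937^0.36 ≈ 1.7969; c_gold = y_gold − 0.127·k_gold ≈ 1.1500.

(a) k_gold ≈ 5.094; (b) c_gold ≈ 1.150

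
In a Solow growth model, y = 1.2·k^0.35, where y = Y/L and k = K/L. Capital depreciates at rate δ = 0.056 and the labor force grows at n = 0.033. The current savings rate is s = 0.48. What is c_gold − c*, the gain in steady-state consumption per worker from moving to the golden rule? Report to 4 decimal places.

Δc ≈ 0.0930

Capital per worker breaks even when investment replaces (n + δ)·k; here n + δ = 0.089.
Current steady state (s = 0.48): k* = (0.48·1.2/0.089)^(1/0.65) ≈ 17.6906, y* = 1.2·17.6906^0.35 ≈ 3.2801, c* = (1−0.48)·3.2801 ≈ 1.7057.
Golden rule sets MPK = n+δ: 0.35·1.2·k^(0.35−1) = 0.089, so k_gold = (0.35·1.2/0.089)^(1/0.65) ≈ 10.8819.
y_gold = 1.2·10.8819^0.35 ≈ 2.7671, c_gold = y_gold − 0.089·k_gold ≈ 1.7986.
Gain: Δc = 1.7986 − 1.7057 ≈ 0.0930.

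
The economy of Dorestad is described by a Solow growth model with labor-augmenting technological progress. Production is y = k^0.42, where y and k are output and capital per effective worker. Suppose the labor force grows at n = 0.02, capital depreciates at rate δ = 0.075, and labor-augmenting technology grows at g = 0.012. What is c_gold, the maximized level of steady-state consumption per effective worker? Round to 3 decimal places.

Capital per effective worker breaks even when investment replaces (n + g + δ)·k; here n + g + δ = 0.107.
Golden rule sets MPK = n+g+δ: 0.42·k^(0.42−1) = 0.107, so k_gold = (0.42/0.107)^(1/0.58) ≈ 10.5659.
y_gold = 10.5659^0.42 ≈ 2.6918.
c_gold = y_gold − (n+g+δ)·k_gold = 2.6918 − 0.107·10.5659 ≈ 1.5612.

c_gold ≈ 1.561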